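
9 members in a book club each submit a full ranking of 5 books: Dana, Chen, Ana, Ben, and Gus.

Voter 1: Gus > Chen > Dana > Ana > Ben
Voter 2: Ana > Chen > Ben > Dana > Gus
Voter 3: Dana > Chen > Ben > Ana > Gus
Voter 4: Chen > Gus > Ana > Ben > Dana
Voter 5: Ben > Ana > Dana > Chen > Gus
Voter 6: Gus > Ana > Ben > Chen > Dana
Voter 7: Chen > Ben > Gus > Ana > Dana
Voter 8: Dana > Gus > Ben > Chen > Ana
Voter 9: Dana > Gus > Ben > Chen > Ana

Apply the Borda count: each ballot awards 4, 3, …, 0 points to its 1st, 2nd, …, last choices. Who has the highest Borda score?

Chen

Borda scores:
  Dana: 2 + 1 + 4 + 0 + 2 + 0 + 0 + 4 + 4 = 17
  Chen: 3 + 3 + 3 + 4 + 1 + 1 + 4 + 1 + 1 = 21
  Ana: 1 + 4 + 1 + 2 + 3 + 3 + 1 + 0 + 0 = 15
  Ben: 0 + 2 + 2 + 1 + 4 + 2 + 3 + 2 + 2 = 18
  Gus: 4 + 0 + 0 + 3 + 0 + 4 + 2 + 3 + 3 = 19
Chen has the highest total.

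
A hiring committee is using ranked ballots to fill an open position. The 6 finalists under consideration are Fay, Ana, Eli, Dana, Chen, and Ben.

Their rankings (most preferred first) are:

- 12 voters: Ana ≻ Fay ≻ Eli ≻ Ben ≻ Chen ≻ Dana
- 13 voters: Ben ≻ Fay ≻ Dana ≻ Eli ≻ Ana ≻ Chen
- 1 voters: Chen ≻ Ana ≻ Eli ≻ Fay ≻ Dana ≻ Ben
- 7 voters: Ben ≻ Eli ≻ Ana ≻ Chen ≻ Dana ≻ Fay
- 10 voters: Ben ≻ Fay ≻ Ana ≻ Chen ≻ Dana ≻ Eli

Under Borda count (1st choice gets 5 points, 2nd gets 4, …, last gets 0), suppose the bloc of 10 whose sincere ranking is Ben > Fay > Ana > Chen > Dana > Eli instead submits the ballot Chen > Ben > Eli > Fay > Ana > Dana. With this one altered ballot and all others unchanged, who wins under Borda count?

Ben

Borda totals with the altered ballot: Fay 122, Ana 108, Eli 123, Dana 47, Chen 81, Ben 164.
The winner is unchanged: still Ben.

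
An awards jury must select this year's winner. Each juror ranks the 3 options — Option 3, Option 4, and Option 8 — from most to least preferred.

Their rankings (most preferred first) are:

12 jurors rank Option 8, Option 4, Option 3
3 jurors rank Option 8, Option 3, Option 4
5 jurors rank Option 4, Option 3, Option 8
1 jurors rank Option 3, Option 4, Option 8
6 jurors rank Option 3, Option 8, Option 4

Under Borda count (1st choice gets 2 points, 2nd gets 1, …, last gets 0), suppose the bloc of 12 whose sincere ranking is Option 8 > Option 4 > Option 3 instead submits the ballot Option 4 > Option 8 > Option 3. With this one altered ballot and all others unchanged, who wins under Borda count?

Borda totals with the altered ballot: Option 3 22, Option 4 35, Option 8 24.
The switch changes the winner from Option 8 to Option 4.

Option 4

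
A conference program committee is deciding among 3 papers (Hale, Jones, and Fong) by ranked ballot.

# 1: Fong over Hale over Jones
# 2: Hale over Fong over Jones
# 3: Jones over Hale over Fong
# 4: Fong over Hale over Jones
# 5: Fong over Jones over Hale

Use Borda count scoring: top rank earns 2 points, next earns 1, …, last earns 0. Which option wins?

Borda scores:
  Hale: 1 + 2 + 1 + 1 + 0 = 5
  Jones: 0 + 0 + 2 + 0 + 1 = 3
  Fong: 2 + 1 + 0 + 2 + 2 = 7
Fong has the highest total.

Fong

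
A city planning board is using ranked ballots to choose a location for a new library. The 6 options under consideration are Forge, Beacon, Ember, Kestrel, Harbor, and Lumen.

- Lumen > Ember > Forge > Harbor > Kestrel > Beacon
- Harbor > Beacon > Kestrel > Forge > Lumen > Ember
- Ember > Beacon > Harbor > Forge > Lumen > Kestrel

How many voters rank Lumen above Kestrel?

2

Ballots ranking Lumen above Kestrel: 2.
Ballots ranking Kestrel above Lumen: 1.
So 2 of 3 voters prefer Lumen to Kestrel.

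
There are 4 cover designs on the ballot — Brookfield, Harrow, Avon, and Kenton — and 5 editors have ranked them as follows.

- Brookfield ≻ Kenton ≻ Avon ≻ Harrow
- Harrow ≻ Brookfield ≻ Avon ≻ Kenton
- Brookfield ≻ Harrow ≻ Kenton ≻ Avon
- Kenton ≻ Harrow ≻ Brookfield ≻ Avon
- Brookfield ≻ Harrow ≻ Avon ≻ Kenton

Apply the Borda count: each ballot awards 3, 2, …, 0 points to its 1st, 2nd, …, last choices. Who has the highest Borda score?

Borda scores:
  Brookfield: 3 + 2 + 3 + 1 + 3 = 12
  Harrow: 0 + 3 + 2 + 2 + 2 = 9
  Avon: 1 + 1 + 0 + 0 + 1 = 3
  Kenton: 2 + 0 + 1 + 3 + 0 = 6
Brookfield has the highest total.

Brookfield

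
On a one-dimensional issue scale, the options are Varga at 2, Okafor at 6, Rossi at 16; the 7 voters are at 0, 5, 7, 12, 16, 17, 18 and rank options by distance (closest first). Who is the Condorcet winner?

With single-peaked preferences on a line, the Condorcet winner is the candidate closest to the median voter.
The median voter (position 12) is closest to Rossi at 16.
Check: Rossi vs Varga — voters closer to Rossi: 4 of 7.

Rossi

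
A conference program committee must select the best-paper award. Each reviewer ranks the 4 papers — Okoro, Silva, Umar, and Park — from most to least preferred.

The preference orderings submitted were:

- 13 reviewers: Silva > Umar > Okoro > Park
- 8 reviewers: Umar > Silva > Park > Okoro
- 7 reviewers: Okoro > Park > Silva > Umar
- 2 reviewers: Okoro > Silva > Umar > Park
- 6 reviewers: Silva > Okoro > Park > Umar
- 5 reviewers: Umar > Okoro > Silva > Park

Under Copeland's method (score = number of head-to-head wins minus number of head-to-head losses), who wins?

Pairwise results:
  Okoro vs Silva: Silva wins 27–14.
  Okoro vs Umar: Umar wins 26–15.
  Okoro vs Park: Okoro wins 33–8.
  Silva vs Umar: Silva wins 28–13.
  Silva vs Park: Silva wins 34–7.
  Umar vs Park: Umar wins 28–13.
Copeland scores (wins − losses):
  Okoro: 1 − 2 = -1
  Silva: 3 − 0 = 3
  Umar: 2 − 1 = 1
  Park: 0 − 3 = -3
Silva has the best Copeland score.

Silva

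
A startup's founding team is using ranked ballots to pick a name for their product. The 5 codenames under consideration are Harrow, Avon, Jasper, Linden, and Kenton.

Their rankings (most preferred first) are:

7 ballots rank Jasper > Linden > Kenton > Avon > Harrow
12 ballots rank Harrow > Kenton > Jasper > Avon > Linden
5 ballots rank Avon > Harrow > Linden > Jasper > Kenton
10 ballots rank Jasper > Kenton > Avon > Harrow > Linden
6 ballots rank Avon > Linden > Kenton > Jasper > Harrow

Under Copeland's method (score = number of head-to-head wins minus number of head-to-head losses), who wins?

Pairwise results:
  Harrow vs Avon: Avon wins 28–12.
  Harrow vs Jasper: Jasper wins 23–17.
  Harrow vs Linden: Harrow wins 27–13.
  Harrow vs Kenton: Kenton wins 23–17.
  Avon vs Jasper: Jasper wins 29–11.
  Avon vs Linden: Avon wins 33–7.
  Avon vs Kenton: Kenton wins 29–11.
  Jasper vs Linden: Jasper wins 29–11.
  Jasper vs Kenton: Jasper wins 22–18.
  Linden vs Kenton: Kenton wins 22–18.
Copeland scores (wins − losses):
  Harrow: 1 − 3 = -2
  Avon: 2 − 2 = 0
  Jasper: 4 − 0 = 4
  Linden: 0 − 4 = -4
  Kenton: 3 − 1 = 2
Jasper has the best Copeland score.

Jasper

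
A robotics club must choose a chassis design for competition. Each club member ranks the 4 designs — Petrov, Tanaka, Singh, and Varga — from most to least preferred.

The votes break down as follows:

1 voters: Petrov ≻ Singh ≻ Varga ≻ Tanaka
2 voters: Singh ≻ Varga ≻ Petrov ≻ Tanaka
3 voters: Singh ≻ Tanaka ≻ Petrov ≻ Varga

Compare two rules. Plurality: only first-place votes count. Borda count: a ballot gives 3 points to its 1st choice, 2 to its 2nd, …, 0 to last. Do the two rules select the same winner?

Yes

Plurality first-place counts: Petrov 1, Tanaka 0, Singh 5, Varga 0 → Singh.
Borda totals: Petrov 8, Tanaka 6, Singh 17, Varga 5 → Singh.
The two rules agree on Singh.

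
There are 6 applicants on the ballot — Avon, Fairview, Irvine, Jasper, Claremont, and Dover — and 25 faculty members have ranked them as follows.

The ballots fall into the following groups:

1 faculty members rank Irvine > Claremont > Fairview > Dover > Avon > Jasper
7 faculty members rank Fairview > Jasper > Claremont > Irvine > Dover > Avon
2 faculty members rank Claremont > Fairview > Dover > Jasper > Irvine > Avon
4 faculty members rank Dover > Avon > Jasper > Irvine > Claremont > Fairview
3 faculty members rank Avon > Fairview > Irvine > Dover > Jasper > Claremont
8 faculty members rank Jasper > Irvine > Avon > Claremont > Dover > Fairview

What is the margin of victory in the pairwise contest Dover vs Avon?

3

Ballots ranking Dover above Avon: 1+7+2+4 = 14.
Ballots ranking Avon above Dover: 3+8 = 11.
Dover wins 14–11, a margin of 3.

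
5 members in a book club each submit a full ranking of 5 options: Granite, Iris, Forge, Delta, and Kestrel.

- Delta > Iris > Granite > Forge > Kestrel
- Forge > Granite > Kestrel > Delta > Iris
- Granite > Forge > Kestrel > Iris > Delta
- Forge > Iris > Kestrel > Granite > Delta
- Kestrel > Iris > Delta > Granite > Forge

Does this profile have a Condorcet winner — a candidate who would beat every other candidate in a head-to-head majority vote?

Head-to-head results (5 voters total):
Granite vs Iris: Iris wins 3–2.
Granite vs Forge: Granite wins 3–2.
Granite vs Delta: Granite wins 3–2.
Granite vs Kestrel: Granite wins 3–2.
Iris vs Forge: Forge wins 3–2.
Iris vs Delta: Iris wins 3–2.
Iris vs Kestrel: Kestrel wins 3–2.
Forge vs Delta: Forge wins 3–2.
Forge vs Kestrel: Forge wins 4–1.
Delta vs Kestrel: Kestrel wins 4–1.
No candidate beats all others: Granite beats Forge beats Iris beats Granite, a majority cycle.

No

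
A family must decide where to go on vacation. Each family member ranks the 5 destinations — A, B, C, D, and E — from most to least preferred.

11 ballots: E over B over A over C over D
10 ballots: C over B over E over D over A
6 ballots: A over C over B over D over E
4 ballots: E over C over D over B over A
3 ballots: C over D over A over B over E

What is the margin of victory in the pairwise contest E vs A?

Ballots ranking E above A: 11+10+4 = 25.
Ballots ranking A above E: 6+3 = 9.
E wins 25–9, a margin of 16.

16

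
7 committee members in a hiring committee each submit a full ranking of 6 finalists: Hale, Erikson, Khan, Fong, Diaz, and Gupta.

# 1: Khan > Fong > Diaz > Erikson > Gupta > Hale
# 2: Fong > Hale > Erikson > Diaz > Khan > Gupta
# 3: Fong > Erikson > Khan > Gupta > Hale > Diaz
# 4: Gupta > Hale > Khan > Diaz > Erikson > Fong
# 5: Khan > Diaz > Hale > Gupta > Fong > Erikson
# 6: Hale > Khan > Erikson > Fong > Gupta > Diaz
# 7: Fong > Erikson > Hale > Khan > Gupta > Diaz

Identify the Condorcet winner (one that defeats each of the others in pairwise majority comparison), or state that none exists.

None — there is no Condorcet winner

Head-to-head results (7 voters total):
Hale vs Erikson: Hale wins 4–3.
Hale vs Khan: Hale wins 4–3.
Hale vs Fong: Fong wins 4–3.
Hale vs Diaz: Hale wins 5–2.
Hale vs Gupta: Hale wins 4–3.
Erikson vs Khan: Khan wins 4–3.
Erikson vs Fong: Fong wins 5–2.
Erikson vs Diaz: Erikson wins 4–3.
Erikson vs Gupta: Erikson wins 5–2.
Khan vs Fong: Khan wins 4–3.
Khan vs Diaz: Khan wins 6–1.
Khan vs Gupta: Khan wins 6–1.
Fong vs Diaz: Fong wins 5–2.
Fong vs Gupta: Fong wins 5–2.
Diaz vs Gupta: Gupta wins 4–3.
No candidate beats all others: Hale beats Khan beats Fong beats Hale, a majority cycle.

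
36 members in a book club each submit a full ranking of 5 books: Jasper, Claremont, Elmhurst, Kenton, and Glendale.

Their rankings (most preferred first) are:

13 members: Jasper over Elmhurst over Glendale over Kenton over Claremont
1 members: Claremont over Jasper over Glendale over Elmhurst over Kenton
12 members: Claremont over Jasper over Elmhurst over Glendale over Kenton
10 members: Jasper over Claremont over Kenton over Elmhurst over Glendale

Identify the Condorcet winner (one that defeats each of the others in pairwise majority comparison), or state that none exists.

Jasper

Head-to-head results (36 voters total):
Jasper vs Claremont: Jasper wins 23–13.
Jasper vs Elmhurst: Jasper wins 36–0.
Jasper vs Kenton: Jasper wins 36–0.
Jasper vs Glendale: Jasper wins 36–0.
Claremont vs Elmhurst: Claremont wins 23–13.
Claremont vs Kenton: Claremont wins 23–13.
Claremont vs Glendale: Claremont wins 23–13.
Elmhurst vs Kenton: Elmhurst wins 26–10.
Elmhurst vs Glendale: Elmhurst wins 35–1.
Kenton vs Glendale: Glendale wins 26–10.
Jasper beats each rival — Claremont (23–13), Elmhurst (36–0), Kenton (36–0), Glendale (36–0) — so Jasper is the Condorcet winner.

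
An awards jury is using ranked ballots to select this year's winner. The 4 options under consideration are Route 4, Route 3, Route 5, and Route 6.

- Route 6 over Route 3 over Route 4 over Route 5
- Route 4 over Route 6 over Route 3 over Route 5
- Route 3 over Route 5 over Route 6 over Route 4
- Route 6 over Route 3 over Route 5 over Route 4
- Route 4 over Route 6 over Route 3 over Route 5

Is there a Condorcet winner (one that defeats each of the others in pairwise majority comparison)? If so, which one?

Route 6

Head-to-head results (5 voters total):
Route 4 vs Route 3: Route 3 wins 3–2.
Route 4 vs Route 5: Route 4 wins 3–2.
Route 4 vs Route 6: Route 6 wins 3–2.
Route 3 vs Route 5: Route 3 wins 5–0.
Route 3 vs Route 6: Route 6 wins 4–1.
Route 5 vs Route 6: Route 6 wins 4–1.
Route 6 beats each rival — Route 4 (3–2), Route 3 (4–1), Route 5 (4–1) — so Route 6 is the Condorcet winner.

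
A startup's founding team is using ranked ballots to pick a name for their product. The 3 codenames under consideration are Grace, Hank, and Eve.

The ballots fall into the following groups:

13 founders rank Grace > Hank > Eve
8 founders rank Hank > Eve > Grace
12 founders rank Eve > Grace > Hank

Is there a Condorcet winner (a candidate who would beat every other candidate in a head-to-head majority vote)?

Head-to-head results (33 voters total):
Grace vs Hank: Grace wins 25–8.
Grace vs Eve: Eve wins 20–13.
Hank vs Eve: Hank wins 21–12.
No candidate beats all others: Grace beats Hank beats Eve beats Grace, a majority cycle.

No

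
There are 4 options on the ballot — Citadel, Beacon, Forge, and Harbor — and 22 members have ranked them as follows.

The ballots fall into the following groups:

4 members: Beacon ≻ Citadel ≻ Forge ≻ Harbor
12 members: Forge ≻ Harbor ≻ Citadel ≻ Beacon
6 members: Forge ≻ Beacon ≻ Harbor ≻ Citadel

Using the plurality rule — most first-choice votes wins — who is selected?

First-place vote totals:
  Citadel: 0
  Beacon: 4
  Forge: 18
  Harbor: 0
Forge has the most first-place votes.

Forge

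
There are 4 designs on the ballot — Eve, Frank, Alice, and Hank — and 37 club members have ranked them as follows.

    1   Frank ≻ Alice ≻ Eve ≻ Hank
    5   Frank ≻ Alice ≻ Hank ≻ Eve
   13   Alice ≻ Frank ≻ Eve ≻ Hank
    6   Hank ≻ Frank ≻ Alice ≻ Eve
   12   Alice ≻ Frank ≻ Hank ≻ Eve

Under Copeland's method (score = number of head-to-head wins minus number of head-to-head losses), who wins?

Pairwise results:
  Eve vs Frank: Frank wins 37–0.
  Eve vs Alice: Alice wins 37–0.
  Eve vs Hank: Hank wins 23–14.
  Frank vs Alice: Alice wins 25–12.
  Frank vs Hank: Frank wins 31–6.
  Alice vs Hank: Alice wins 31–6.
Copeland scores (wins − losses):
  Eve: 0 − 3 = -3
  Frank: 2 − 1 = 1
  Alice: 3 − 0 = 3
  Hank: 1 − 2 = -1
Alice has the best Copeland score.

Alice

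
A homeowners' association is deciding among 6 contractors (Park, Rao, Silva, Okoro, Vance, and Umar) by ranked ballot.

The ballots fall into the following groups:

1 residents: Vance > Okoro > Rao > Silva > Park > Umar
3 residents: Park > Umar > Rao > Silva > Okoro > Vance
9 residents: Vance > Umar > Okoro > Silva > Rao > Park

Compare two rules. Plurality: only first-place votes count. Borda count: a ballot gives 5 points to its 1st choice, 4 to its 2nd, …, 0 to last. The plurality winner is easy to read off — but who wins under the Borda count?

Vance

Plurality first-place counts: Park 3, Rao 0, Silva 0, Okoro 0, Vance 10, Umar 0 → Vance.
Borda totals: Park 16, Rao 21, Silva 26, Okoro 34, Vance 50, Umar 48 → Vance.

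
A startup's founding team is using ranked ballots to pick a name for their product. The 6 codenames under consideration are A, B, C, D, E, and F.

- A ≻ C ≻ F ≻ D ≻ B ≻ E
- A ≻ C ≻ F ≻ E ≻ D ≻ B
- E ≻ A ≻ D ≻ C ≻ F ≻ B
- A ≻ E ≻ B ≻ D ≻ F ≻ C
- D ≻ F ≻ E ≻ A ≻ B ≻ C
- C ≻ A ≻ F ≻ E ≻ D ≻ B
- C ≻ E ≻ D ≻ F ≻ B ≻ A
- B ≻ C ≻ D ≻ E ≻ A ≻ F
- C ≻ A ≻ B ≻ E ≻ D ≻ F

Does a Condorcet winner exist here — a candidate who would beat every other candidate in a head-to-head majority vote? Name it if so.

Head-to-head results (9 voters total):
A vs B: A wins 7–2.
A vs C: A wins 5–4.
A vs D: A wins 6–3.
A vs E: A wins 5–4.
A vs F: A wins 7–2.
B vs C: C wins 6–3.
B vs D: D wins 6–3.
B vs E: E wins 6–3.
B vs F: F wins 6–3.
C vs D: C wins 6–3.
C vs E: C wins 6–3.
C vs F: C wins 7–2.
D vs E: E wins 6–3.
D vs F: D wins 6–3.
E vs F: E wins 5–4.
A beats each rival — B (7–2), C (5–4), D (6–3), E (5–4), F (7–2) — so A is the Condorcet winner.

A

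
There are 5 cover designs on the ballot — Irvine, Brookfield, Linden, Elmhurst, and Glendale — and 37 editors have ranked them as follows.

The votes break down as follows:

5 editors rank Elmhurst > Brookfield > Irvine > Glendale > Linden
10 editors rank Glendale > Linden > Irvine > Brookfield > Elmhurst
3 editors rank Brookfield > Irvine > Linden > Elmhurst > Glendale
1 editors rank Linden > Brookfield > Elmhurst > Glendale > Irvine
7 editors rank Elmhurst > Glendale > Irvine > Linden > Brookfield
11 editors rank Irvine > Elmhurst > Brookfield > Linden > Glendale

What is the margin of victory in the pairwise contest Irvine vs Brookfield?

19

Ballots ranking Irvine above Brookfield: 10+7+11 = 28.
Ballots ranking Brookfield above Irvine: 5+3+1 = 9.
Irvine wins 28–9, a margin of 19.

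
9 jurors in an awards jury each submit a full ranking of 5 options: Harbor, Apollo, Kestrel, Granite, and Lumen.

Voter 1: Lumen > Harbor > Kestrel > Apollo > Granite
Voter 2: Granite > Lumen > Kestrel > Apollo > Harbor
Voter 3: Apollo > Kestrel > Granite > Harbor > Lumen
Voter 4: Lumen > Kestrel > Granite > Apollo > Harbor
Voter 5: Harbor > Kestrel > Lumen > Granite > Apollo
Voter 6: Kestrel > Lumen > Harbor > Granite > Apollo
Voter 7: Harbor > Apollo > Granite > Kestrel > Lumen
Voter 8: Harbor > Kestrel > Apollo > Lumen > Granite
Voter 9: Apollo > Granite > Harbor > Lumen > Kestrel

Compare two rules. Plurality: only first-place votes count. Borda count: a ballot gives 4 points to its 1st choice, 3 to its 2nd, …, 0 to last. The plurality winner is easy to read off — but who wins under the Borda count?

Kestrel

Plurality first-place counts: Harbor 3, Apollo 2, Kestrel 1, Granite 1, Lumen 2 → Harbor.
Borda totals: Harbor 20, Apollo 16, Kestrel 21, Granite 15, Lumen 18 → Kestrel.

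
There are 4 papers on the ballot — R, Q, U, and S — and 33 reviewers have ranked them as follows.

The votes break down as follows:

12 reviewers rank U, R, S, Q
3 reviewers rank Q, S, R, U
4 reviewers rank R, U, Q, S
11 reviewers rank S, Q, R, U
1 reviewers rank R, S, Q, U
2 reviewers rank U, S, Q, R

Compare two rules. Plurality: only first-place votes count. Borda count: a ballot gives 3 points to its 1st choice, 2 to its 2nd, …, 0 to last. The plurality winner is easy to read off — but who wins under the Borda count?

S

Plurality first-place counts: R 5, Q 3, U 14, S 11 → U.
Borda totals: R 53, Q 38, U 50, S 57 → S.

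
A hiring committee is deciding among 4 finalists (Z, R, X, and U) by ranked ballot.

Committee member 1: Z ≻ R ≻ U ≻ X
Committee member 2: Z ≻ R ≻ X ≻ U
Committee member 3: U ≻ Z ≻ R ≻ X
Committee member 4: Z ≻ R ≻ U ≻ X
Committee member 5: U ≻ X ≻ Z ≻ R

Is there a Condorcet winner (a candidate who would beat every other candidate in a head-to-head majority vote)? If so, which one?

Head-to-head results (5 voters total):
Z vs R: Z wins 5–0.
Z vs X: Z wins 4–1.
Z vs U: Z wins 3–2.
R vs X: R wins 4–1.
R vs U: R wins 3–2.
X vs U: U wins 4–1.
Z beats each rival — R (5–0), X (4–1), U (3–2) — so Z is the Condorcet winner.

Z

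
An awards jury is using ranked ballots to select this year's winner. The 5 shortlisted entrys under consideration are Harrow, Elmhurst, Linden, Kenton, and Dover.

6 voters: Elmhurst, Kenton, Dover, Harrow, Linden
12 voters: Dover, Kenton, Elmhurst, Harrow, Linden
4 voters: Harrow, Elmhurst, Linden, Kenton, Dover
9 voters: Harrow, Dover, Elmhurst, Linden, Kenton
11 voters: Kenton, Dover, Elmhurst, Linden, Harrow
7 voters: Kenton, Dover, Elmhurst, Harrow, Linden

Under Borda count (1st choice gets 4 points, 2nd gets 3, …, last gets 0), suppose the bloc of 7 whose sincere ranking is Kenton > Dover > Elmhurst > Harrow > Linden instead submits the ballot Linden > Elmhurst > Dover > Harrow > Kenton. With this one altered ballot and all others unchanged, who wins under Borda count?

Dover

Borda totals with the altered ballot: Harrow 77, Elmhurst 121, Linden 56, Kenton 102, Dover 134.
The winner is unchanged: still Dover.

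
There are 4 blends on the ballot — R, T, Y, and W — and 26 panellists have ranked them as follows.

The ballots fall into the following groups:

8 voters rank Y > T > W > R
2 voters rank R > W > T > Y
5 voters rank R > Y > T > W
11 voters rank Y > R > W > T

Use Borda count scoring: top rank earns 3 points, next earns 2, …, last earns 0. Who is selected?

Y

Borda scores:
  R: 8·0 + 2·3 + 5·3 + 11·2 = 43
  T: 8·2 + 2·1 + 5·1 + 11·0 = 23
  Y: 8·3 + 2·0 + 5·2 + 11·3 = 67
  W: 8·1 + 2·2 + 5·0 + 11·1 = 23
Y has the highest total.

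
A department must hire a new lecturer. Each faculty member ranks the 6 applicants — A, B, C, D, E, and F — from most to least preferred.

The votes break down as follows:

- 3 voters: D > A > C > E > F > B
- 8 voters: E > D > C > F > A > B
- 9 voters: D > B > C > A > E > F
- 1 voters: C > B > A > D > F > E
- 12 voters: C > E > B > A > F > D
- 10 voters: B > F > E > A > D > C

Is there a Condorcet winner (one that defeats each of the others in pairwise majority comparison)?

No

Head-to-head results (43 voters total):
A vs B: B wins 32–11.
A vs C: C wins 30–13.
A vs D: A wins 23–20.
A vs E: E wins 30–13.
A vs F: A wins 25–18.
B vs C: C wins 24–19.
B vs D: B wins 23–20.
B vs E: E wins 23–20.
B vs F: B wins 32–11.
C vs D: D wins 30–13.
C vs E: C wins 25–18.
C vs F: C wins 33–10.
D vs E: E wins 30–13.
D vs F: F wins 22–21.
E vs F: E wins 32–11.
No candidate beats all others: A beats D beats C beats A, a majority cycle.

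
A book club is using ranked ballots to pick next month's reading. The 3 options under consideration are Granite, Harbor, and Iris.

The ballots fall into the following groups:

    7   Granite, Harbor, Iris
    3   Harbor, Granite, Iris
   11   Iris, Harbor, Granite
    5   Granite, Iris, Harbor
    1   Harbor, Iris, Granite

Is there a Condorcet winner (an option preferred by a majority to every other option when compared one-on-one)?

Head-to-head results (27 voters total):
Granite vs Harbor: Harbor wins 15–12.
Granite vs Iris: Granite wins 15–12.
Harbor vs Iris: Iris wins 16–11.
No candidate beats all others: Granite beats Iris beats Harbor beats Granite, a majority cycle.

No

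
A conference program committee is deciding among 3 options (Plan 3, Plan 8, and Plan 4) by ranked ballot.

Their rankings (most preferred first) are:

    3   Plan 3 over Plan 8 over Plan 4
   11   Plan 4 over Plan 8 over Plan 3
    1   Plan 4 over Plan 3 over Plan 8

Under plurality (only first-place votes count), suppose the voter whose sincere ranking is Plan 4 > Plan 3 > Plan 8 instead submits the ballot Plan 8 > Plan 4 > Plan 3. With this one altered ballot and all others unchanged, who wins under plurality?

Plan 4

First-place totals with the altered ballot: Plan 3 3, Plan 8 1, Plan 4 11.
The winner is unchanged: still Plan 4.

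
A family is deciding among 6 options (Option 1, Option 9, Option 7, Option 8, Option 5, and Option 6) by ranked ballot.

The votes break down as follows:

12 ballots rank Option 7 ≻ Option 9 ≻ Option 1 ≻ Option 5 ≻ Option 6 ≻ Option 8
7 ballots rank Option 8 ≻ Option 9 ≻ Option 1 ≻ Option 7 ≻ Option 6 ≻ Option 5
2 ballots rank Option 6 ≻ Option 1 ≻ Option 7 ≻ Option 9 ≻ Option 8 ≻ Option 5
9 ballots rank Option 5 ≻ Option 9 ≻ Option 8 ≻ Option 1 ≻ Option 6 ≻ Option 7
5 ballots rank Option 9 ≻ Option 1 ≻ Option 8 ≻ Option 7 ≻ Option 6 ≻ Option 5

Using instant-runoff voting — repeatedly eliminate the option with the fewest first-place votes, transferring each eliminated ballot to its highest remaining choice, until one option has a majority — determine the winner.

Round 1: Option 7 12, Option 5 9, Option 8 7, Option 9 5, Option 6 2, Option 1 0. Option 1 has the fewest and is eliminated.
Round 2: Option 7 12, Option 5 9, Option 8 7, Option 9 5, Option 6 2. Option 6 has the fewest and is eliminated.
Round 3: Option 7 14, Option 5 9, Option 8 7, Option 9 5. Option 9 has the fewest and is eliminated.
Round 4: Option 7 14, Option 8 12, Option 5 9. Option 5 has the fewest and is eliminated.
Round 5: Option 8 21, Option 7 14. Option 8 has a majority.

Option 8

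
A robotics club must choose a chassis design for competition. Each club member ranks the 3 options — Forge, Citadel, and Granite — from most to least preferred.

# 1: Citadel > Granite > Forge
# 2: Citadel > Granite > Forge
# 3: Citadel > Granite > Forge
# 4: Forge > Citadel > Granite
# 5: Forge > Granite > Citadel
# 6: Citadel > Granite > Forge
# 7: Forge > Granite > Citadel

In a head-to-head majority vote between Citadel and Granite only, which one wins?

Citadel

Ballots ranking Citadel above Granite: 5.
Ballots ranking Granite above Citadel: 2.
Citadel wins the head-to-head, 5–2.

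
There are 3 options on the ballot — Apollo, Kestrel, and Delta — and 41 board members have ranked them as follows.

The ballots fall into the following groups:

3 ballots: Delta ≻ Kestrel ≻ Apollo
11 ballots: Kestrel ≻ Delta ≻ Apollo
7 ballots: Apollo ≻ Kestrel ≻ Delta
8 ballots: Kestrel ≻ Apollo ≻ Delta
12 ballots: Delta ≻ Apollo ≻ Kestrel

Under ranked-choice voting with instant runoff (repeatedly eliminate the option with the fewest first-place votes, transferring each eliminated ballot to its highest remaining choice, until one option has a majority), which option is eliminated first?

Apollo

Round 1: Kestrel 19, Delta 15, Apollo 7. Apollo has the fewest and is eliminated.
Round 2: Kestrel 26, Delta 15. Kestrel has a majority.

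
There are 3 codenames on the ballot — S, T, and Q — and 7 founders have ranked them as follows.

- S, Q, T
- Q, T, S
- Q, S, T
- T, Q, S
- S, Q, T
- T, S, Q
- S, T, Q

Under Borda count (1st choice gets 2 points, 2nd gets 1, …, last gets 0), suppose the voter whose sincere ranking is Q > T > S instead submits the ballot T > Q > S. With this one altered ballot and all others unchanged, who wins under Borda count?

S

Borda totals with the altered ballot: S 8, T 7, Q 6.
The winner is unchanged: still S.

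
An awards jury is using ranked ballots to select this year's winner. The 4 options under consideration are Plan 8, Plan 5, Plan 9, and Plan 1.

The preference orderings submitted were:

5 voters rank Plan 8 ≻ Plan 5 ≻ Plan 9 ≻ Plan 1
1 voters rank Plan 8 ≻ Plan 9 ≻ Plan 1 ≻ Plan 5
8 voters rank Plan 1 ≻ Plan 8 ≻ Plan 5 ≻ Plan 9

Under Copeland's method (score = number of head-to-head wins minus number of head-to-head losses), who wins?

Pairwise results:
  Plan 8 vs Plan 5: Plan 8 wins 14–0.
  Plan 8 vs Plan 9: Plan 8 wins 14–0.
  Plan 8 vs Plan 1: Plan 1 wins 8–6.
  Plan 5 vs Plan 9: Plan 5 wins 13–1.
  Plan 5 vs Plan 1: Plan 1 wins 9–5.
  Plan 9 vs Plan 1: Plan 1 wins 8–6.
Copeland scores (wins − losses):
  Plan 8: 2 − 1 = 1
  Plan 5: 1 − 2 = -1
  Plan 9: 0 − 3 = -3
  Plan 1: 3 − 0 = 3
Plan 1 has the best Copeland score.

Plan 1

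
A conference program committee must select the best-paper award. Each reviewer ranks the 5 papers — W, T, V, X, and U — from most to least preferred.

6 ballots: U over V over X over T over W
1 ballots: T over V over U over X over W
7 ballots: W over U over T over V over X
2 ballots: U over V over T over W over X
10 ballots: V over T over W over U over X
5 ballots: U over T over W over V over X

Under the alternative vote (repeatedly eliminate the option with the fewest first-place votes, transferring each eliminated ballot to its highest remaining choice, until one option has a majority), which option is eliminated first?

Round 1: U 13, V 10, W 7, T 1, X 0. X has the fewest and is eliminated.
Round 2: U 13, V 10, W 7, T 1. T has the fewest and is eliminated.
Round 3: U 13, V 11, W 7. W has the fewest and is eliminated.
Round 4: U 20, V 11. U has a majority.

X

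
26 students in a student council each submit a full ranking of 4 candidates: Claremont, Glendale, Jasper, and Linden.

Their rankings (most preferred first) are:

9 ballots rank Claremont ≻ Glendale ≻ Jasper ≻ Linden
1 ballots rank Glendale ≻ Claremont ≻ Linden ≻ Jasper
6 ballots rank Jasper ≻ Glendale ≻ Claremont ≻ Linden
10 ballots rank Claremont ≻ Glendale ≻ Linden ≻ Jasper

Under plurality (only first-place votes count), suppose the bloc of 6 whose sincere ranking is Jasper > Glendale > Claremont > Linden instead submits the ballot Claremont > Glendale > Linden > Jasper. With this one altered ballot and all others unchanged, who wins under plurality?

Claremont

First-place totals with the altered ballot: Claremont 25, Glendale 1, Jasper 0, Linden 0.
The winner is unchanged: still Claremont.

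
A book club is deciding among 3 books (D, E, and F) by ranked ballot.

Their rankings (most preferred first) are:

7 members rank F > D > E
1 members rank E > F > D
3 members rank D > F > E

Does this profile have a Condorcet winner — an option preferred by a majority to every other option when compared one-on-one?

Head-to-head results (11 voters total):
D vs E: D wins 10–1.
D vs F: F wins 8–3.
E vs F: F wins 10–1.
F beats each rival — D (8–3), E (10–1) — so F is the Condorcet winner.

Yes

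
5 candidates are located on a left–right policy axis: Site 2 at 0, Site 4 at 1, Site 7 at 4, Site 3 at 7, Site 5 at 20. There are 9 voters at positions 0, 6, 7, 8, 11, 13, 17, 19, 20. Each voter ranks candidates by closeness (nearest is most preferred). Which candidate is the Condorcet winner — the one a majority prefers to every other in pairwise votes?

With single-peaked preferences on a line, the Condorcet winner is the candidate closest to the median voter.
The median voter (position 11) is closest to Site 3 at 7.
Check: Site 3 vs Site 4 — voters closer to Site 3: 8 of 9.

Site 3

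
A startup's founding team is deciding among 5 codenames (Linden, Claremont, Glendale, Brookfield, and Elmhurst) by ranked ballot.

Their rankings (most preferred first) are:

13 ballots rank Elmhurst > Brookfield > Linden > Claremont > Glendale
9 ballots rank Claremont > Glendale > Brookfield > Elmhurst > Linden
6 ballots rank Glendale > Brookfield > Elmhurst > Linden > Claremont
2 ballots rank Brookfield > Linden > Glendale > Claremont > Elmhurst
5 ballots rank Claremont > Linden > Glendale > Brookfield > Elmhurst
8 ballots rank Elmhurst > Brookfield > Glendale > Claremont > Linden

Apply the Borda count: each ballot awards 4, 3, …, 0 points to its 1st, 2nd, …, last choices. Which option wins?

Borda scores:
  Linden: 13·2 + 9·0 + 6·1 + 2·3 + 5·3 + 8·0 = 53
  Claremont: 13·1 + 9·4 + 6·0 + 2·1 + 5·4 + 8·1 = 79
  Glendale: 13·0 + 9·3 + 6·4 + 2·2 + 5·2 + 8·2 = 81
  Brookfield: 13·3 + 9·2 + 6·3 + 2·4 + 5·1 + 8·3 = 112
  Elmhurst: 13·4 + 9·1 + 6·2 + 2·0 + 5·0 + 8·4 = 105
Brookfield has the highest total.

Brookfield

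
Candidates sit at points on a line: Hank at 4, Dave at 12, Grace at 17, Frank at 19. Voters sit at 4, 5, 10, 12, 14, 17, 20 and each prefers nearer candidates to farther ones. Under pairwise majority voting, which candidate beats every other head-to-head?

Dave

With single-peaked preferences on a line, the Condorcet winner is the candidate closest to the median voter.
The median voter (position 12) is closest to Dave at 12.
Check: Dave vs Hank — voters closer to Dave: 5 of 7.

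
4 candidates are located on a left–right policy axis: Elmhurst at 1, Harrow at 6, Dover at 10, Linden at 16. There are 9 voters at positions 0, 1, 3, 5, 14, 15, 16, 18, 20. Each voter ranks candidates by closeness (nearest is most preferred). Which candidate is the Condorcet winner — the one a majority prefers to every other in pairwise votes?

With single-peaked preferences on a line, the Condorcet winner is the candidate closest to the median voter.
The median voter (position 14) is closest to Linden at 16.
Check: Linden vs Harrow — voters closer to Linden: 5 of 9.

Linden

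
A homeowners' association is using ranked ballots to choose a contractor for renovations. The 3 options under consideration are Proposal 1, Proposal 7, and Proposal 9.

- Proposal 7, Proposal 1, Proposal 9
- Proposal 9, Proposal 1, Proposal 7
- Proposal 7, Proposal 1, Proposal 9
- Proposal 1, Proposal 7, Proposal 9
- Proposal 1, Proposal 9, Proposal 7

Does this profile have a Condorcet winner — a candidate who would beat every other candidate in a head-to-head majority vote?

Head-to-head results (5 voters total):
Proposal 1 vs Proposal 7: Proposal 1 wins 3–2.
Proposal 1 vs Proposal 9: Proposal 1 wins 4–1.
Proposal 7 vs Proposal 9: Proposal 7 wins 3–2.
Proposal 1 beats each rival — Proposal 7 (3–2), Proposal 9 (4–1) — so Proposal 1 is the Condorcet winner.

Yes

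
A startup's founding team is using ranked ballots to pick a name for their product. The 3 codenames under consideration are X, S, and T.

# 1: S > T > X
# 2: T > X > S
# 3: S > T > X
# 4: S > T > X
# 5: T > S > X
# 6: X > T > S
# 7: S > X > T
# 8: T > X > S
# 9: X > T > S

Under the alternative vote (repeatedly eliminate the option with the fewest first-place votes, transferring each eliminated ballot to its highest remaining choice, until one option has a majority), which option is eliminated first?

X

Round 1: S 4, T 3, X 2. X has the fewest and is eliminated.
Round 2: T 5, S 4. T has a majority.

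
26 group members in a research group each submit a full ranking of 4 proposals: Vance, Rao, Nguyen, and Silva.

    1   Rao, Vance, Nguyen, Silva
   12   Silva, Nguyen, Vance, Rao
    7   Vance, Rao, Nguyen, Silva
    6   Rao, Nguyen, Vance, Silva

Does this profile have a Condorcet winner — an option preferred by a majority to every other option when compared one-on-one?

Head-to-head results (26 voters total):
Vance vs Rao: Vance wins 19–7.
Vance vs Nguyen: Nguyen wins 18–8.
Vance vs Silva: Vance wins 14–12.
Rao vs Nguyen: Rao wins 14–12.
Rao vs Silva: Rao wins 14–12.
Nguyen vs Silva: Nguyen wins 14–12.
No candidate beats all others: Vance beats Rao beats Nguyen beats Vance, a majority cycle.

No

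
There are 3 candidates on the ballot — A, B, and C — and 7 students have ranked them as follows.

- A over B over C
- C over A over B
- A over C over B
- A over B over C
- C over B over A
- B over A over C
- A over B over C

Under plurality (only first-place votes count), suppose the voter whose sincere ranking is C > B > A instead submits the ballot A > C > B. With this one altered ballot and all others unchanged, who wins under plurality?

A

First-place totals with the altered ballot: A 5, B 1, C 1.
The winner is unchanged: still A.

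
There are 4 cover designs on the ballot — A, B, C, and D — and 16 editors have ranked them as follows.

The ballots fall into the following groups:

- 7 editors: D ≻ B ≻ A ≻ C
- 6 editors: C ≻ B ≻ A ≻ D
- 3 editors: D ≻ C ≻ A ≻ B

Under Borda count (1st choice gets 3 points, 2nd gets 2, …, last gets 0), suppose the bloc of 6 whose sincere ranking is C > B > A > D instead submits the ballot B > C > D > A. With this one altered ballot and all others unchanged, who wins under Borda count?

Borda totals with the altered ballot: A 10, B 32, C 18, D 36.
The winner is unchanged: still D.

D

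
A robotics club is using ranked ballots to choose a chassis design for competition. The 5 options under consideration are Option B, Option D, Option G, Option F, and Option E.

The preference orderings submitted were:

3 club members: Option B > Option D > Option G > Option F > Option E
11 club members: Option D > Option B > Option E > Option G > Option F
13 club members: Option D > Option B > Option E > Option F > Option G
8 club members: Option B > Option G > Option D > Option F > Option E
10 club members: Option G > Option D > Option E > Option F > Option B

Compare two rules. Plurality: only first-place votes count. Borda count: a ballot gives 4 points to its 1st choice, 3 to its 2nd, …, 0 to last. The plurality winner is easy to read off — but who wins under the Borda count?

Plurality first-place counts: Option B 11, Option D 24, Option G 10, Option F 0, Option E 0 → Option D.
Borda totals: Option B 116, Option D 151, Option G 81, Option F 34, Option E 68 → Option D.

Option D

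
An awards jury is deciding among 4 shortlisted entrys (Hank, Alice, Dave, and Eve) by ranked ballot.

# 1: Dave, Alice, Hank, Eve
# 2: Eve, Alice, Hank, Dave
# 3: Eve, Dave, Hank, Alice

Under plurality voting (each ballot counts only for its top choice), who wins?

First-place vote totals:
  Hank: 0
  Alice: 0
  Dave: 1
  Eve: 2
Eve has the most first-place votes.

Eve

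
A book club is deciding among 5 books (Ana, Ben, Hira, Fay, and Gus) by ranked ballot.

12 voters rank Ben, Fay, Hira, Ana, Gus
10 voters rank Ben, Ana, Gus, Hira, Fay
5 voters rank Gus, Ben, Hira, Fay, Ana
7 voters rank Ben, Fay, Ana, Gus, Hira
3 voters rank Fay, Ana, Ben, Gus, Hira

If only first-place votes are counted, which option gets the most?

First-place vote totals:
  Ana: 0
  Ben: 29
  Hira: 0
  Fay: 3
  Gus: 5
Ben has the most first-place votes.

Ben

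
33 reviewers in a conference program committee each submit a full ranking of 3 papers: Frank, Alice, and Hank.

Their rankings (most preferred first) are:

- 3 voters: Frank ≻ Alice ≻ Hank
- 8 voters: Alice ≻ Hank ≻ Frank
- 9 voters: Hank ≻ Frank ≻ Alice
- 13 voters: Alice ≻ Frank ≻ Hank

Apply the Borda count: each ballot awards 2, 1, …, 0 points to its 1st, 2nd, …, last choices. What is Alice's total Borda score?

Borda scores:
  Frank: 3·2 + 8·0 + 9·1 + 13·1 = 28
  Alice: 3·1 + 8·2 + 9·0 + 13·2 = 45
  Hank: 3·0 + 8·1 + 9·2 + 13·0 = 26

45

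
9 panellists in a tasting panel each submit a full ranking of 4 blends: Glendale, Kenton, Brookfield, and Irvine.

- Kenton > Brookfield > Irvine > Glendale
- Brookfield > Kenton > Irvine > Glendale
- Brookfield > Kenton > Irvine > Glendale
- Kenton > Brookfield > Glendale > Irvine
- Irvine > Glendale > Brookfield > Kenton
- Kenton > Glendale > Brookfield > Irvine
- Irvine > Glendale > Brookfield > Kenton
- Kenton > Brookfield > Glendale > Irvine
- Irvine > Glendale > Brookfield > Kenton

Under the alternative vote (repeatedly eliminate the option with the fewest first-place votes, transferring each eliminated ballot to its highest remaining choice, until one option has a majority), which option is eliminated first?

Round 1: Kenton 4, Irvine 3, Brookfield 2, Glendale 0. Glendale has the fewest and is eliminated.
Round 2: Kenton 4, Irvine 3, Brookfield 2. Brookfield has the fewest and is eliminated.
Round 3: Kenton 6, Irvine 3. Kenton has a majority.

Glendale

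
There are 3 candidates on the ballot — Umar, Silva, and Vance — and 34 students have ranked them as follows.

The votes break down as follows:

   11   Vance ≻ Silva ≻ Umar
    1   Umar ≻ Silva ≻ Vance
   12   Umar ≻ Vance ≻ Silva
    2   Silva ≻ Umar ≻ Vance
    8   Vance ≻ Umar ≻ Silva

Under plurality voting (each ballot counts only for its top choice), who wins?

First-place vote totals:
  Umar: 13
  Silva: 2
  Vance: 19
Vance has the most first-place votes.

Vance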